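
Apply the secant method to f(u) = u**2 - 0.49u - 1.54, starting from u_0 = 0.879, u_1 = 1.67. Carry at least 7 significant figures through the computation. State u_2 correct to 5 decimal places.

f(u_0) = -1.198069, f(u_1) = 0.430600
u_2 = 1.670000 - (0.430600)·(1.670000 - 0.879000)/(0.430600 - (-1.198069)) = 1.460869; f(u_2) = -0.121687

1.46087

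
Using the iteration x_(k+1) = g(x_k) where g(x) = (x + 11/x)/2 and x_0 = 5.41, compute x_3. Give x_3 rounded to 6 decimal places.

x_1 = g(5.410000) = 3.721636
x_2 = g(3.721636) = 3.338663
x_3 = g(3.338663) = 3.316698

3.316698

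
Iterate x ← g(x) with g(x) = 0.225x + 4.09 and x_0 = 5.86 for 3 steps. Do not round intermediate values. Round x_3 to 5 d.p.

5.28406

x_1 = g(5.860000) = 5.408500
x_2 = g(5.408500) = 5.306913
x_3 = g(5.306913) = 5.284055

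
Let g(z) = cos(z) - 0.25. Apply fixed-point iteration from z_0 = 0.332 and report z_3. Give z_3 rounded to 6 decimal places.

0.618909

z_1 = g(0.332000) = 0.695392
z_2 = g(0.695392) = 0.517802
z_3 = g(0.517802) = 0.618909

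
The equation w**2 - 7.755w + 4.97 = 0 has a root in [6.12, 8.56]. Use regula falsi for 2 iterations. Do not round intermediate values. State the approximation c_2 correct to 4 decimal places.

f(6.120000) = -5.036200, f(8.560000) = 11.860800
step 1: c = 6.847249, f(c) = -1.245597 < 0 → new bracket [6.847249, 8.560000]
step 2: c = 7.010024, f(c) = -0.252298 < 0 → new bracket [7.010024, 8.560000]

7.0100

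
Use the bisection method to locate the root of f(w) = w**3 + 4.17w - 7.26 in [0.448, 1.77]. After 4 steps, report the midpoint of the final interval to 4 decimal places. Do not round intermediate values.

1.2329

f(0.448000) = -5.301925, f(1.770000) = 5.666133 (opposite signs)
step 1: m = 1.109000, f(m) = -1.271532 < 0 → root in [1.109000, 1.770000]
step 2: m = 1.439500, f(m) = 1.725590 > 0 → root in [1.109000, 1.439500]
step 3: m = 1.274250, f(m) = 0.122639 > 0 → root in [1.109000, 1.274250]
step 4: m = 1.191625, f(m) = -0.598852 < 0 → root in [1.191625, 1.274250]
Midpoint of [1.191625, 1.274250] = 1.232937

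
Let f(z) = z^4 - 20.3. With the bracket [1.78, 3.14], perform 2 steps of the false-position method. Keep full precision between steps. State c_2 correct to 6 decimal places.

2.028700

False-position update: c = (a·f(b) − b·f(a))/(f(b) − f(a)); replace the endpoint whose sign matches f(c).
f(1.780000) = -10.261241, f(3.140000) = 76.911712
step 1: c = 1.940087, f(c) = -6.132763 < 0 → new bracket [1.940087, 3.140000]
step 2: c = 2.028700, f(c) = -3.361646 < 0 → new bracket [2.028700, 3.140000]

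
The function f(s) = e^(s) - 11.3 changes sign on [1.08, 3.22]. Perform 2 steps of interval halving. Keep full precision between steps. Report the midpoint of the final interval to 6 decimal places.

2.417500

f(1.080000) = -8.355320, f(3.220000) = 13.728120 (opposite signs)
step 1: m = 2.150000, f(m) = -2.715142 < 0 → root in [2.150000, 3.220000]
step 2: m = 2.685000, f(m) = 3.358201 > 0 → root in [2.150000, 2.685000]
Midpoint of [2.150000, 2.685000] = 2.417500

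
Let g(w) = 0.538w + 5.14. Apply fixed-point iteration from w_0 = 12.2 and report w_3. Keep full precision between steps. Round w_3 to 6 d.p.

w_1 = g(12.200000) = 11.703600
w_2 = g(11.703600) = 11.436537
w_3 = g(11.436537) = 11.292857

11.292857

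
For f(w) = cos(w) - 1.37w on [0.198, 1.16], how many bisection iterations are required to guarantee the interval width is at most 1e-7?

24

Initial width b − a = 1.16 − 0.198 = 0.962000.
After n steps the width is (b−a)/2^n; need (b−a)/2^n ≤ 1e-7.
So n ≥ log₂(0.962000/1e-7) = log₂(9620000.0000) ≈ 23.1976.
Hence n = 24.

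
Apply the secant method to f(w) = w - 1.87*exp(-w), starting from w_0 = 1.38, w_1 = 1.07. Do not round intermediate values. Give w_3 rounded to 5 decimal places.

0.82352

f(w_0) = 0.909548, f(w_1) = 0.428574
w_2 = 1.070000 - (0.428574)·(1.070000 - 1.380000)/(0.428574 - (0.909548)) = 0.793773; f(w_2) = -0.051720
w_3 = 0.793773 - (-0.051720)·(0.793773 - 1.070000)/(-0.051720 - (0.428574)) = 0.823519; f(w_3) = 0.002804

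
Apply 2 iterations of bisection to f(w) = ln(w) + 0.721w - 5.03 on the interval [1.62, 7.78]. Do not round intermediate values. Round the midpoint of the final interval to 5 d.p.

5.47000

f(1.620000) = -3.379554, f(7.780000) = 2.630936 (opposite signs)
step 1: m = 4.700000, f(m) = -0.093737 < 0 → root in [4.700000, 7.780000]
step 2: m = 6.240000, f(m) = 1.300020 > 0 → root in [4.700000, 6.240000]
Midpoint of [4.700000, 6.240000] = 5.470000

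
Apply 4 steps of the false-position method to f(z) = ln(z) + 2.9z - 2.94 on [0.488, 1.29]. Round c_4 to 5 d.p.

f(0.488000) = -2.242240, f(1.290000) = 1.055642
step 1: c = 1.033282, f(c) = 0.089259 > 0 → new bracket [0.488000, 1.033282]
step 2: c = 1.012407, f(c) = 0.008310 > 0 → new bracket [0.488000, 1.012407]
step 3: c = 1.010470, f(c) = 0.000780 > 0 → new bracket [0.488000, 1.010470]
step 4: c = 1.010289, f(c) = 0.000073 > 0 → new bracket [0.488000, 1.010289]

1.01029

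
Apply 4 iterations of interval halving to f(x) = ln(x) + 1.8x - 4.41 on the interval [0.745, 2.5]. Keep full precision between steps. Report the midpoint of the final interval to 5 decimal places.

f(0.745000) = -3.363371, f(2.500000) = 1.006291 (opposite signs)
step 1: m = 1.622500, f(m) = -1.005532 < 0 → root in [1.622500, 2.500000]
step 2: m = 2.061250, f(m) = 0.023563 > 0 → root in [1.622500, 2.061250]
step 3: m = 1.841875, f(m) = -0.483841 < 0 → root in [1.841875, 2.061250]
step 4: m = 1.951563, f(m) = -0.228557 < 0 → root in [1.951563, 2.061250]
Midpoint of [1.951563, 2.061250] = 2.006406

2.00641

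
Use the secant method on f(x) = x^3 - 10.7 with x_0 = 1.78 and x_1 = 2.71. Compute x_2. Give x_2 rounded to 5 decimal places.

f(x_0) = -5.060248, f(x_1) = 9.202511
x_2 = 2.710000 - (9.202511)·(2.710000 - 1.780000)/(9.202511 - (-5.060248)) = 2.109952; f(x_2) = -1.306706

2.10995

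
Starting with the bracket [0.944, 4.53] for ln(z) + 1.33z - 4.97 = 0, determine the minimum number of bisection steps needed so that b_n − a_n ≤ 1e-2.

Initial width b − a = 4.53 − 0.944 = 3.586000.
After n steps the width is (b−a)/2^n; need (b−a)/2^n ≤ 1e-2.
So n ≥ log₂(3.586000/1e-2) = log₂(358.6000) ≈ 8.4862.
Hence n = 9.

9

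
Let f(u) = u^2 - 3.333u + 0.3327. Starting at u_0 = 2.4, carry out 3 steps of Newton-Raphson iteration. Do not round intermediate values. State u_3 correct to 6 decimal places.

f'(u) = 2u - 3.333
u_0 = 2.400000: f = -1.906500, f' = 1.467000 → u_1 = 2.400000 - (-1.906500)/(1.467000) = 3.699591
u_1 = 3.699591: f = 1.688937, f' = 4.066182 → u_2 = 3.699591 - (1.688937)/(4.066182) = 3.284229
u_2 = 3.284229: f = 0.172525, f' = 3.235458 → u_3 = 3.284229 - (0.172525)/(3.235458) = 3.230906

3.230906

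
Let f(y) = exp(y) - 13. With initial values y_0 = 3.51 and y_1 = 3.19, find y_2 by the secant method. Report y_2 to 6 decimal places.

2.795638

f(y_0) = 20.448268, f(y_1) = 11.288427
y_2 = 3.190000 - (11.288427)·(3.190000 - 3.510000)/(11.288427 - (20.448268)) = 2.795638; f(y_2) = 3.373065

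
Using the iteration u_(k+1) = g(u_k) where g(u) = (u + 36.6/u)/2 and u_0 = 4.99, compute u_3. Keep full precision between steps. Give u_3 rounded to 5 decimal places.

6.04979

u_1 = g(4.990000) = 6.162335
u_2 = g(6.162335) = 6.050821
u_3 = g(6.050821) = 6.049793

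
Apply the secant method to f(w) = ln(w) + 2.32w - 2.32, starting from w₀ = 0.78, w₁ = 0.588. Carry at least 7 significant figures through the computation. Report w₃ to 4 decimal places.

f(w_0) = -0.758861, f(w_1) = -1.486868
w_2 = 0.588000 - (-1.486868)·(0.588000 - 0.780000)/(-1.486868 - (-0.758861)) = 0.980137; f(w_2) = -0.066144
w_3 = 0.980137 - (-0.066144)·(0.980137 - 0.588000)/(-0.066144 - (-1.486868)) = 0.998394; f(w_3) = -0.005334

0.9984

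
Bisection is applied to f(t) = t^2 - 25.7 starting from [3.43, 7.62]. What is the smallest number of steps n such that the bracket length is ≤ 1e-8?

29

Initial width b − a = 7.62 − 3.43 = 4.190000.
After n steps the width is (b−a)/2^n; need (b−a)/2^n ≤ 1e-8.
So n ≥ log₂(4.190000/1e-8) = log₂(419000000.0000) ≈ 28.6424.
Hence n = 29.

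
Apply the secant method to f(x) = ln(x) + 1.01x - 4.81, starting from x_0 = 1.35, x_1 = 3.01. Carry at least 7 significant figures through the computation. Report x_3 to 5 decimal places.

Secant update: x_(k+1) = x_k − f(x_k)·(x_k − x_(k-1))/(f(x_k) − f(x_(k-1))).
f(x_0) = -3.146395, f(x_1) = -0.667960
x_2 = 3.010000 - (-0.667960)·(3.010000 - 1.350000)/(-0.667960 - (-3.146395)) = 3.457384; f(x_2) = -0.077529
x_3 = 3.457384 - (-0.077529)·(3.457384 - 3.010000)/(-0.077529 - (-0.667960)) = 3.516130; f(x_3) = -0.001347

3.51613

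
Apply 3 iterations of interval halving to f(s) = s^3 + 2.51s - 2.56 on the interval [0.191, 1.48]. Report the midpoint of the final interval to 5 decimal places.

0.75494

f(0.191000) = -2.073622, f(1.480000) = 4.396592 (opposite signs)
step 1: m = 0.835500, f(m) = 0.120334 > 0 → root in [0.191000, 0.835500]
step 2: m = 0.513250, f(m) = -1.136539 < 0 → root in [0.513250, 0.835500]
step 3: m = 0.674375, f(m) = -0.560625 < 0 → root in [0.674375, 0.835500]
Midpoint of [0.674375, 0.835500] = 0.754938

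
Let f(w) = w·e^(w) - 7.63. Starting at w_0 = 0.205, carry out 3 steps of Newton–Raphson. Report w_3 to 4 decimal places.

3.5662

f'(w) = (w + 1)·e^(w)
w_0 = 0.205000: f = -7.378357, f' = 1.479168 → w_1 = 0.205000 - (-7.378357)/(1.479168) = 5.193182
w_1 = 5.193182: f = 927.352983, f' = 1115.023471 → w_2 = 5.193182 - (927.352983)/(1115.023471) = 4.361493
w_2 = 4.361493: f = 334.197727, f' = 420.201752 → w_3 = 4.361493 - (334.197727)/(420.201752) = 3.566166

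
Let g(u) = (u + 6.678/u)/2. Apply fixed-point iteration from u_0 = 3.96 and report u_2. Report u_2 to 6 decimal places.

2.594299

u_1 = g(3.960000) = 2.823182
u_2 = g(2.823182) = 2.594299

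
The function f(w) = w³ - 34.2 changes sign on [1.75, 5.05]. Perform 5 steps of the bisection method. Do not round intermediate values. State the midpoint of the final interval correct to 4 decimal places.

3.2453

f(1.750000) = -28.840625, f(5.050000) = 94.587625 (opposite signs)
step 1: m = 3.400000, f(m) = 5.104000 > 0 → root in [1.750000, 3.400000]
step 2: m = 2.575000, f(m) = -17.126141 < 0 → root in [2.575000, 3.400000]
step 3: m = 2.987500, f(m) = -7.536096 < 0 → root in [2.987500, 3.400000]
step 4: m = 3.193750, f(m) = -1.623625 < 0 → root in [3.193750, 3.400000]
step 5: m = 3.296875, f(m) = 1.635003 > 0 → root in [3.193750, 3.296875]
Midpoint of [3.193750, 3.296875] = 3.245312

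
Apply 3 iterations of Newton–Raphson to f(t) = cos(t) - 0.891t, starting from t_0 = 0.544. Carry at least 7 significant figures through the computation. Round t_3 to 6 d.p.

f'(t) = -sin(t) - 0.891
t_0 = 0.544000: f = 0.370941, f' = -1.408563 → t_1 = 0.544000 - (0.370941)/(-1.408563) = 0.807347
t_1 = 0.807347: f = -0.027929, f' = -1.613456 → t_2 = 0.807347 - (-0.027929)/(-1.613456) = 0.790037
t_2 = 0.790037: f = -0.000104, f' = -1.601379 → t_3 = 0.790037 - (-0.000104)/(-1.601379) = 0.789972

0.789972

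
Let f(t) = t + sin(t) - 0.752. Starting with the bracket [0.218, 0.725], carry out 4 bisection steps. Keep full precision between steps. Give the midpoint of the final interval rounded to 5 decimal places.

0.39228

f(0.218000) = -0.317723, f(0.725000) = 0.636135 (opposite signs)
step 1: m = 0.471500, f(m) = 0.173723 > 0 → root in [0.218000, 0.471500]
step 2: m = 0.344750, f(m) = -0.069289 < 0 → root in [0.344750, 0.471500]
step 3: m = 0.408125, f(m) = 0.053014 > 0 → root in [0.344750, 0.408125]
step 4: m = 0.376437, f(m) = -0.007953 < 0 → root in [0.376437, 0.408125]
Midpoint of [0.376437, 0.408125] = 0.392281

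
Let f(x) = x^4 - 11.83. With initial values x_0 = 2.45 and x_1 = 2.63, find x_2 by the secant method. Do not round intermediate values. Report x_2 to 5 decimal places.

2.08127

f(x_0) = 24.200006, f(x_1) = 36.013506
x_2 = 2.630000 - (36.013506)·(2.630000 - 2.450000)/(36.013506 - (24.200006)) = 2.081269; f(x_2) = 6.933464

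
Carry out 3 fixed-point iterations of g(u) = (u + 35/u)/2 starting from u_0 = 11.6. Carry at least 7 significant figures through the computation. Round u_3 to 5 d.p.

5.91753

u_1 = g(11.600000) = 7.308621
u_2 = g(7.308621) = 6.048743
u_3 = g(6.048743) = 5.917535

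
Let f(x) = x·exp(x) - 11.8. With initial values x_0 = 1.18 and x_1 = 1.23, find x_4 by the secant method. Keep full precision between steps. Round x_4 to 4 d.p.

f(x_0) = -7.959838, f(x_1) = -7.591888
x_2 = 1.230000 - (-7.591888)·(1.230000 - 1.180000)/(-7.591888 - (-7.959838)) = 2.261644; f(x_2) = 9.909212
x_3 = 2.261644 - (9.909212)·(2.261644 - 1.230000)/(9.909212 - (-7.591888)) = 1.677522; f(x_3) = -2.821437
x_4 = 1.677522 - (-2.821437)·(1.677522 - 2.261644)/(-2.821437 - (9.909212)) = 1.806979; f(x_4) = -0.791864

1.8070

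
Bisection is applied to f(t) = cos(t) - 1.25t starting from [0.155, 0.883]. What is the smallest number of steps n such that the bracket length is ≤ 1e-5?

17

Initial width b − a = 0.883 − 0.155 = 0.728000.
After n steps the width is (b−a)/2^n; need (b−a)/2^n ≤ 1e-5.
So n ≥ log₂(0.728000/1e-5) = log₂(72800.0000) ≈ 16.1517.
Hence n = 17.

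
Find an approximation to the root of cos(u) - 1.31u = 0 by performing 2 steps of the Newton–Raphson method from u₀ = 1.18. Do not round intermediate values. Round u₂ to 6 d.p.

0.621185

f'(u) = -sin(u) - 1.31
u_0 = 1.180000: f = -1.164875, f' = -2.234606 → u_1 = 1.180000 - (-1.164875)/(-2.234606) = 0.658711
u_1 = 0.658711: f = -0.072130, f' = -1.922098 → u_2 = 0.658711 - (-0.072130)/(-1.922098) = 0.621185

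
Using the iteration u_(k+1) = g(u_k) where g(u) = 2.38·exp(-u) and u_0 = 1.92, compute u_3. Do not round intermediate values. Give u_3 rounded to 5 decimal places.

0.44403

u_1 = g(1.920000) = 0.348925
u_2 = g(0.348925) = 1.678962
u_3 = g(1.678962) = 0.444031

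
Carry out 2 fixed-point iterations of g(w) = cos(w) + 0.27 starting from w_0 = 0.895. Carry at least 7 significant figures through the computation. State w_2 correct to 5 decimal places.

0.89511

w_1 = g(0.895000) = 0.895519
w_2 = g(0.895519) = 0.895114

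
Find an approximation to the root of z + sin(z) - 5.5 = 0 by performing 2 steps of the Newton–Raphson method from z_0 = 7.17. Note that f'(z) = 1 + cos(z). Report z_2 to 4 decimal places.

Newton update: z ← z − f(z)/f'(z).
z_0 = 7.170000: f = 2.445063, f' = 1.631884 → z_1 = 7.170000 - (2.445063)/(1.631884) = 5.671693
z_1 = 5.671693: f = -0.402397, f' = 1.818792 → z_2 = 5.671693 - (-0.402397)/(1.818792) = 5.892937

5.8929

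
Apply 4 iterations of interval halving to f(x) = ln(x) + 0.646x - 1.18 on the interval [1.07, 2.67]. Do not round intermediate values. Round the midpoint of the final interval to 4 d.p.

1.3200

f(1.070000) = -0.421121, f(2.670000) = 1.526898 (opposite signs)
step 1: m = 1.870000, f(m) = 0.653958 > 0 → root in [1.070000, 1.870000]
step 2: m = 1.470000, f(m) = 0.154882 > 0 → root in [1.070000, 1.470000]
step 3: m = 1.270000, f(m) = -0.120563 < 0 → root in [1.270000, 1.470000]
step 4: m = 1.370000, f(m) = 0.019831 > 0 → root in [1.270000, 1.370000]
Midpoint of [1.270000, 1.370000] = 1.320000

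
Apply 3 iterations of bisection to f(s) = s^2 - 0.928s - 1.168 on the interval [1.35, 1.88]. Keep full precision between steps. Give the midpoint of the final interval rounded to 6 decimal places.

f(1.350000) = -0.598300, f(1.880000) = 0.621760 (opposite signs)
step 1: m = 1.615000, f(m) = -0.058495 < 0 → root in [1.615000, 1.880000]
step 2: m = 1.747500, f(m) = 0.264076 > 0 → root in [1.615000, 1.747500]
step 3: m = 1.681250, f(m) = 0.098402 > 0 → root in [1.615000, 1.681250]
Midpoint of [1.615000, 1.681250] = 1.648125

1.648125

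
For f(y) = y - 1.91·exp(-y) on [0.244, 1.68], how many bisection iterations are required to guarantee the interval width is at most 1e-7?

Initial width b − a = 1.68 − 0.244 = 1.436000.
After n steps the width is (b−a)/2^n; need (b−a)/2^n ≤ 1e-7.
So n ≥ log₂(1.436000/1e-7) = log₂(14360000.0000) ≈ 23.7756.
Hence n = 24.

24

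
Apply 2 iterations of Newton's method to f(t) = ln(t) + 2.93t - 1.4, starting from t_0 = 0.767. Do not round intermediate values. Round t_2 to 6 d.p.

Newton update: t ← t − f(t)/f'(t).
f'(t) = 1/t + 2.93
t_0 = 0.767000: f = 0.582042, f' = 4.233781 → t_1 = 0.767000 - (0.582042)/(4.233781) = 0.629524
t_1 = 0.629524: f = -0.018284, f' = 4.518501 → t_2 = 0.629524 - (-0.018284)/(4.518501) = 0.633571

0.633571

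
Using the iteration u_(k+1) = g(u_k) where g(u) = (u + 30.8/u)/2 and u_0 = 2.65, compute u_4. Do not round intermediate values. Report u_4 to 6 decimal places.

u_1 = g(2.650000) = 7.136321
u_2 = g(7.136321) = 5.726135
u_3 = g(5.726135) = 5.552491
u_4 = g(5.552491) = 5.549775

5.549775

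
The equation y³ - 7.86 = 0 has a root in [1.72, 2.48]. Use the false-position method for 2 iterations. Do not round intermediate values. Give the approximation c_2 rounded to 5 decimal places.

1.97516

f(1.720000) = -2.771552, f(2.480000) = 7.392992
step 1: c = 1.927228, f(c) = -0.701873 < 0 → new bracket [1.927228, 2.480000]
step 2: c = 1.975157, f(c) = -0.154431 < 0 → new bracket [1.975157, 2.480000]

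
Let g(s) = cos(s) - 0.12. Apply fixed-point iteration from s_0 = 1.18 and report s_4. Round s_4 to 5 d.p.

0.73623

s_1 = g(1.180000) = 0.260925
s_2 = g(0.260925) = 0.846152
s_3 = g(0.846152) = 0.542869
s_4 = g(0.542869) = 0.736230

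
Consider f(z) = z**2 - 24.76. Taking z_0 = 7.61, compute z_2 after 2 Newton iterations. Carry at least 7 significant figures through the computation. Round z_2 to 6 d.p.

f'(z) = 2z
z_0 = 7.610000: f = 33.152100, f' = 15.220000 → z_1 = 7.610000 - (33.152100)/(15.220000) = 5.431807
z_1 = 5.431807: f = 4.744525, f' = 10.863614 → z_2 = 5.431807 - (4.744525)/(10.863614) = 4.995071

4.995071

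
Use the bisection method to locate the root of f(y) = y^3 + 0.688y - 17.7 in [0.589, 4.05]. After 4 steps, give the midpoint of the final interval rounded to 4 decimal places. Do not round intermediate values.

f(0.589000) = -17.090432, f(4.050000) = 51.516525 (opposite signs)
step 1: m = 2.319500, f(m) = -3.625088 < 0 → root in [2.319500, 4.050000]
step 2: m = 3.184750, f(m) = 16.792857 > 0 → root in [2.319500, 3.184750]
step 3: m = 2.752125, f(m) = 5.038585 > 0 → root in [2.319500, 2.752125]
step 4: m = 2.535812, f(m) = 0.350788 > 0 → root in [2.319500, 2.535812]
Midpoint of [2.319500, 2.535812] = 2.427656

2.4277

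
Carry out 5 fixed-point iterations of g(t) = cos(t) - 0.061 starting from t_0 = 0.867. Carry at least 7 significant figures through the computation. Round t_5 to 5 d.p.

t_1 = g(0.867000) = 0.586117
t_2 = g(0.586117) = 0.772095
t_3 = g(0.772095) = 0.655451
t_4 = g(0.655451) = 0.731773
t_5 = g(0.731773) = 0.682991

0.68299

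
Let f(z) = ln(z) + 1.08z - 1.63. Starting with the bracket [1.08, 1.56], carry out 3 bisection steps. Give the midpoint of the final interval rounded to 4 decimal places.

f(1.080000) = -0.386639, f(1.560000) = 0.499486 (opposite signs)
step 1: m = 1.320000, f(m) = 0.073232 > 0 → root in [1.080000, 1.320000]
step 2: m = 1.200000, f(m) = -0.151678 < 0 → root in [1.200000, 1.320000]
step 3: m = 1.260000, f(m) = -0.038088 < 0 → root in [1.260000, 1.320000]
Midpoint of [1.260000, 1.320000] = 1.290000

1.2900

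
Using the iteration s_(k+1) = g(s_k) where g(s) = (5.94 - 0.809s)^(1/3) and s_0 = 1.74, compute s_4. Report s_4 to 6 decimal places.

s_1 = g(1.740000) = 1.654909
s_2 = g(1.654909) = 1.663246
s_3 = g(1.663246) = 1.662432
s_4 = g(1.662432) = 1.662512

1.662512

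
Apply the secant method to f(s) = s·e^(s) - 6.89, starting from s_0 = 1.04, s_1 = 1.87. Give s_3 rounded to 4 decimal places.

1.4875

f(s_0) = -3.947614, f(s_1) = 5.243114
s_2 = 1.870000 - (5.243114)·(1.870000 - 1.040000)/(5.243114 - (-3.947614)) = 1.396503; f(s_2) = -1.246673
s_3 = 1.396503 - (-1.246673)·(1.396503 - 1.870000)/(-1.246673 - (5.243114)) = 1.487460; f(s_3) = -0.306736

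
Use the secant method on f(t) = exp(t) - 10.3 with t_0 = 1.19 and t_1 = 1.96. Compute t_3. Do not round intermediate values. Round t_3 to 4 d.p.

f(t_0) = -7.012919, f(t_1) = -3.200673
t_2 = 1.960000 - (-3.200673)·(1.960000 - 1.190000)/(-3.200673 - (-7.012919)) = 2.606474; f(t_2) = 3.251186
t_3 = 2.606474 - (3.251186)·(2.606474 - 1.960000)/(3.251186 - (-3.200673)) = 2.280706; f(t_3) = -0.516412

2.2807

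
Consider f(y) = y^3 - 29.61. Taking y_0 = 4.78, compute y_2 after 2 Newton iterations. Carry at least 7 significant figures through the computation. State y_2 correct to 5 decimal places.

3.16618

Newton update: y ← y − f(y)/f'(y).
f'(y) = 3y^2
y_0 = 4.780000: f = 79.605352, f' = 68.545200 → y_1 = 4.780000 - (79.605352)/(68.545200) = 3.618644
y_1 = 3.618644: f = 17.774655, f' = 39.283762 → y_2 = 3.618644 - (17.774655)/(39.283762) = 3.166176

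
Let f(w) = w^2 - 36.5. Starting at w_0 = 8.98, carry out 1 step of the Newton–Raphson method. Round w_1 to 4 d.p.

6.5223

Newton update: w ← w − f(w)/f'(w).
f'(w) = 2w
w_0 = 8.980000: f = 44.140400, f' = 17.960000 → w_1 = 8.980000 - (44.140400)/(17.960000) = 6.522294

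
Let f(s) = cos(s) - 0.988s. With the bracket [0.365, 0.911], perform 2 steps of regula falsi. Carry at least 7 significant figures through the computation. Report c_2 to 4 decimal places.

f(0.365000) = 0.573504, f(0.911000) = -0.287112
step 1: c = 0.728848, f(c) = 0.025841 > 0 → new bracket [0.728848, 0.911000]
step 2: c = 0.743888, f(c) = 0.000880 > 0 → new bracket [0.743888, 0.911000]

0.7439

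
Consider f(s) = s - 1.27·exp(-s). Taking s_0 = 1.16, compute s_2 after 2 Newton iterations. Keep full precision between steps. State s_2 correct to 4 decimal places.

0.6575

Newton update: s ← s − f(s)/f'(s).
f'(s) = 1 + 1.27·exp(-s)
s_0 = 1.160000: f = 0.761873, f' = 1.398127 → s_1 = 1.160000 - (0.761873)/(1.398127) = 0.615076
s_1 = 0.615076: f = -0.071485, f' = 1.686561 → s_2 = 0.615076 - (-0.071485)/(1.686561) = 0.657462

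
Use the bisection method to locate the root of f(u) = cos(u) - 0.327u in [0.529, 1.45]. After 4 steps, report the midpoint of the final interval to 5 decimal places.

f(0.529000) = 0.690329, f(1.450000) = -0.353647 (opposite signs)
step 1: m = 0.989500, f(m) = 0.225541 > 0 → root in [0.989500, 1.450000]
step 2: m = 1.219750, f(m) = -0.054978 < 0 → root in [0.989500, 1.219750]
step 3: m = 1.104625, f(m) = 0.088257 > 0 → root in [1.104625, 1.219750]
step 4: m = 1.162187, f(m) = 0.017298 > 0 → root in [1.162187, 1.219750]
Midpoint of [1.162187, 1.219750] = 1.190969

1.19097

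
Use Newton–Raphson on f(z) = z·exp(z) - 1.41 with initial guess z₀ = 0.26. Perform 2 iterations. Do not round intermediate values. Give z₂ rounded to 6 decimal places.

0.732508

f'(z) = (z + 1)·exp(z)
z_0 = 0.260000: f = -1.072798, f' = 1.634132 → z_1 = 0.260000 - (-1.072798)/(1.634132) = 0.916494
z_1 = 0.916494: f = 0.881702, f' = 4.792211 → z_2 = 0.916494 - (0.881702)/(4.792211) = 0.732508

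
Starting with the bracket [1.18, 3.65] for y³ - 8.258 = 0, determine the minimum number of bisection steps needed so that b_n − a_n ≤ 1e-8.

Initial width b − a = 3.65 − 1.18 = 2.470000.
After n steps the width is (b−a)/2^n; need (b−a)/2^n ≤ 1e-8.
So n ≥ log₂(2.470000/1e-8) = log₂(247000000.0000) ≈ 27.8799.
Hence n = 28.

28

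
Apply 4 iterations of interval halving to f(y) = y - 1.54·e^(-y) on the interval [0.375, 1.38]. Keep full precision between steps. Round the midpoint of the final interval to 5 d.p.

f(0.375000) = -0.683425, f(1.380000) = 0.992569 (opposite signs)
step 1: m = 0.877500, f(m) = 0.237135 > 0 → root in [0.375000, 0.877500]
step 2: m = 0.626250, f(m) = -0.197023 < 0 → root in [0.626250, 0.877500]
step 3: m = 0.751875, f(m) = 0.025793 > 0 → root in [0.626250, 0.751875]
step 4: m = 0.689062, f(m) = -0.084089 < 0 → root in [0.689062, 0.751875]
Midpoint of [0.689062, 0.751875] = 0.720469

0.72047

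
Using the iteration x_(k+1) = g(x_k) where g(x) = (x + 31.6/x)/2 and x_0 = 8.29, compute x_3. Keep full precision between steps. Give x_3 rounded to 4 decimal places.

5.6214

x_1 = g(8.290000) = 6.050911
x_2 = g(6.050911) = 5.636633
x_3 = g(5.636633) = 5.621408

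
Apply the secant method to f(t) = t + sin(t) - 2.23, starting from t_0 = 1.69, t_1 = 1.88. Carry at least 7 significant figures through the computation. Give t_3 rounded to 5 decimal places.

1.31759

f(t_0) = 0.452904, f(t_1) = 0.602576
t_2 = 1.880000 - (0.602576)·(1.880000 - 1.690000)/(0.602576 - (0.452904)) = 1.115067; f(t_2) = -0.216993
t_3 = 1.115067 - (-0.216993)·(1.115067 - 1.880000)/(-0.216993 - (0.602576)) = 1.317594; f(t_3) = 0.055709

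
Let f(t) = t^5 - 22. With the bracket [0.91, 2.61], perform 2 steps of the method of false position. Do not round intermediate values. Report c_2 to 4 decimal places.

1.4404

f(0.910000) = -21.375968, f(2.610000) = 99.116284
step 1: c = 1.211589, f(c) = -19.389181 < 0 → new bracket [1.211589, 2.610000]
step 2: c = 1.440389, f(c) = -15.799896 < 0 → new bracket [1.440389, 2.610000]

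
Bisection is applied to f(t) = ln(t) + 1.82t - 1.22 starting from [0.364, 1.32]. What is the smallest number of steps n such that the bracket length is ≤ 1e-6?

20

Initial width b − a = 1.32 − 0.364 = 0.956000.
After n steps the width is (b−a)/2^n; need (b−a)/2^n ≤ 1e-6.
So n ≥ log₂(0.956000/1e-6) = log₂(956000.0000) ≈ 19.8667.
Hence n = 20.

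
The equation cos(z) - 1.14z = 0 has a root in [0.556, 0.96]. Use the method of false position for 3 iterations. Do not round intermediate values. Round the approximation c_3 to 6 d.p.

False-position update: c = (a·f(b) − b·f(a))/(f(b) − f(a)); replace the endpoint whose sign matches f(c).
f(0.556000) = 0.215533, f(0.960000) = -0.520880
step 1: c = 0.674243, f(c) = 0.012544 > 0 → new bracket [0.674243, 0.960000]
step 2: c = 0.680962, f(c) = 0.000670 > 0 → new bracket [0.680962, 0.960000]
step 3: c = 0.681321, f(c) = 0.000036 > 0 → new bracket [0.681321, 0.960000]

0.681321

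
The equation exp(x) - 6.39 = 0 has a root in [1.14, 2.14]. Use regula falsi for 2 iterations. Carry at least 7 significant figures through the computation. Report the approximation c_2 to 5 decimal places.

1.83991

False-position update: c = (a·f(b) − b·f(a))/(f(b) − f(a)); replace the endpoint whose sign matches f(c).
f(1.140000) = -3.263232, f(2.140000) = 2.109438
step 1: c = 1.747376, f(c) = -0.650476 < 0 → new bracket [1.747376, 2.140000]
step 2: c = 1.839913, f(c) = -0.094012 < 0 → new bracket [1.839913, 2.140000]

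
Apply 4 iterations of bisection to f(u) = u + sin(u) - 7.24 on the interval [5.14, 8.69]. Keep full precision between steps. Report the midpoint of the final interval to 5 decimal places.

f(5.140000) = -3.009959, f(8.690000) = 2.120422 (opposite signs)
step 1: m = 6.915000, f(m) = 0.265610 > 0 → root in [5.140000, 6.915000]
step 2: m = 6.027500, f(m) = -1.465408 < 0 → root in [6.027500, 6.915000]
step 3: m = 6.471250, f(m) = -0.581792 < 0 → root in [6.471250, 6.915000]
step 4: m = 6.693125, f(m) = -0.148321 < 0 → root in [6.693125, 6.915000]
Midpoint of [6.693125, 6.915000] = 6.804062

6.80406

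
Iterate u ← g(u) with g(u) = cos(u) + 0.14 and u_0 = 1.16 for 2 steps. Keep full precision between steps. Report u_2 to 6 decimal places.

u_1 = g(1.160000) = 0.539340
u_2 = g(0.539340) = 0.998048

0.998048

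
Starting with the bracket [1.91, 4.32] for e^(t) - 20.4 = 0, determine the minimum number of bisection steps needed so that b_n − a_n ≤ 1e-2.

8

Initial width b − a = 4.32 − 1.91 = 2.410000.
After n steps the width is (b−a)/2^n; need (b−a)/2^n ≤ 1e-2.
So n ≥ log₂(2.410000/1e-2) = log₂(241.0000) ≈ 7.9129.
Hence n = 8.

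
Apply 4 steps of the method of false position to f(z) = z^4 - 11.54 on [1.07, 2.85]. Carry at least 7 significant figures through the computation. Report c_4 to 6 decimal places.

False-position update: c = (a·f(b) − b·f(a))/(f(b) − f(a)); replace the endpoint whose sign matches f(c).
f(1.070000) = -10.229204, f(2.850000) = 54.435006
step 1: c = 1.351577, f(c) = -8.202942 < 0 → new bracket [1.351577, 2.850000]
step 2: c = 1.547808, f(c) = -5.800577 < 0 → new bracket [1.547808, 2.850000]
step 3: c = 1.673207, f(c) = -3.702125 < 0 → new bracket [1.673207, 2.850000]
step 4: c = 1.748144, f(c) = -2.200821 < 0 → new bracket [1.748144, 2.850000]

1.748144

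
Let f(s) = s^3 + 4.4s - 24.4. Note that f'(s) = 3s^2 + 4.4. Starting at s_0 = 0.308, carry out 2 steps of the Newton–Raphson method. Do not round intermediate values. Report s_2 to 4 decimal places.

s_0 = 0.308000: f = -23.015582, f' = 4.684592 → s_1 = 0.308000 - (-23.015582)/(4.684592) = 5.221039
s_1 = 5.221039: f = 140.894146, f' = 86.177736 → s_2 = 5.221039 - (140.894146)/(86.177736) = 3.586114

3.5861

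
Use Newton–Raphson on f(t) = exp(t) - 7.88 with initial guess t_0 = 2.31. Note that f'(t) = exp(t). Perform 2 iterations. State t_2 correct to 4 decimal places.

2.0647

t_0 = 2.310000: f = 2.194425, f' = 10.074425 → t_1 = 2.310000 - (2.194425)/(10.074425) = 2.092179
t_1 = 2.092179: f = 0.222549, f' = 8.102549 → t_2 = 2.092179 - (0.222549)/(8.102549) = 2.064712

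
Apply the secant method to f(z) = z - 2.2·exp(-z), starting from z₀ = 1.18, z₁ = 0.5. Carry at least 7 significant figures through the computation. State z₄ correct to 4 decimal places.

0.8971

Secant update: z_(k+1) = z_k − f(z_k)·(z_k − z_(k-1))/(f(z_k) − f(z_(k-1))).
f(z_0) = 0.503987, f(z_1) = -0.834367
z_2 = 0.500000 - (-0.834367)·(0.500000 - 1.180000)/(-0.834367 - (0.503987)) = 0.923931; f(z_2) = 0.050629
z_3 = 0.923931 - (0.050629)·(0.923931 - 0.500000)/(0.050629 - (-0.834367)) = 0.899679; f(z_3) = 0.004938
z_4 = 0.899679 - (0.004938)·(0.899679 - 0.923931)/(0.004938 - (0.050629)) = 0.897058; f(z_4) = -0.000031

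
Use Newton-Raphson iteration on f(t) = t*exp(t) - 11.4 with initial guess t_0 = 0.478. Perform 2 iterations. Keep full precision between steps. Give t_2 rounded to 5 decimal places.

Newton update: t ← t − f(t)/f'(t).
f'(t) = (t+1)*exp(t)
t_0 = 0.478000: f = -10.629060, f' = 2.383786 → t_1 = 0.478000 - (-10.629060)/(2.383786) = 4.936899
t_1 = 4.936899: f = 676.495313, f' = 827.232837 → t_2 = 4.936899 - (676.495313)/(827.232837) = 4.119118

4.11912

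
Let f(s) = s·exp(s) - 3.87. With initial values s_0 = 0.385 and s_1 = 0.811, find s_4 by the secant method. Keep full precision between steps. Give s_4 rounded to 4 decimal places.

f(s_0) = -3.304198, f(s_1) = -2.045123
s_2 = 0.811000 - (-2.045123)·(0.811000 - 0.385000)/(-2.045123 - (-3.304198)) = 1.502954; f(s_2) = 2.885697
s_3 = 1.502954 - (2.885697)·(1.502954 - 0.811000)/(2.885697 - (-2.045123)) = 1.097997; f(s_3) = -0.578035
s_4 = 1.097997 - (-0.578035)·(1.097997 - 1.502954)/(-0.578035 - (2.885697)) = 1.165577; f(s_4) = -0.131093

1.1656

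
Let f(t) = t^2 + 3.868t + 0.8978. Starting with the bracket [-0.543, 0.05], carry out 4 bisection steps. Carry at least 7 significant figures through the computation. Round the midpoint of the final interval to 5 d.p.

-0.26503

f(-0.543000) = -0.907675, f(0.050000) = 1.093700 (opposite signs)
step 1: m = -0.246500, f(m) = 0.005100 > 0 → root in [-0.543000, -0.246500]
step 2: m = -0.394750, f(m) = -0.473265 < 0 → root in [-0.394750, -0.246500]
step 3: m = -0.320625, f(m) = -0.239577 < 0 → root in [-0.320625, -0.246500]
step 4: m = -0.283563, f(m) = -0.118612 < 0 → root in [-0.283563, -0.246500]
Midpoint of [-0.283563, -0.246500] = -0.265031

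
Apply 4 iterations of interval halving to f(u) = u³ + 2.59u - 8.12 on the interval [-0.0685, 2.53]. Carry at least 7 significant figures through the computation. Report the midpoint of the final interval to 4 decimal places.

1.6368

f(-0.068500) = -8.297736, f(2.530000) = 14.626977 (opposite signs)
step 1: m = 1.230750, f(m) = -3.068084 < 0 → root in [1.230750, 2.530000]
step 2: m = 1.880375, f(m) = 3.398820 > 0 → root in [1.230750, 1.880375]
step 3: m = 1.555562, f(m) = -0.326982 < 0 → root in [1.555562, 1.880375]
step 4: m = 1.717969, f(m) = 1.399981 > 0 → root in [1.555562, 1.717969]
Midpoint of [1.555562, 1.717969] = 1.636766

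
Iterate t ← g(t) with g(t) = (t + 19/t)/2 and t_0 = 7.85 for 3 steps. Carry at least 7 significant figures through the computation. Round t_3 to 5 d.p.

4.35929

t_1 = g(7.850000) = 5.135191
t_2 = g(5.135191) = 4.417575
t_3 = g(4.417575) = 4.359289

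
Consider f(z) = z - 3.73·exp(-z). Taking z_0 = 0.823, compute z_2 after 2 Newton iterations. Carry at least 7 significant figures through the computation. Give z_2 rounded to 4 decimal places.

f'(z) = 1 + 3.73·exp(-z)
z_0 = 0.823000: f = -0.814889, f' = 2.637889 → z_1 = 0.823000 - (-0.814889)/(2.637889) = 1.131917
z_1 = 1.131917: f = -0.070689, f' = 2.202606 → z_2 = 1.131917 - (-0.070689)/(2.202606) = 1.164011

1.1640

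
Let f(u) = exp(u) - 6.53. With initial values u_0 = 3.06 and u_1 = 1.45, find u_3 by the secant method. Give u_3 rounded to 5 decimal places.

1.92691

f(u_0) = 14.797557, f(u_1) = -2.266885
u_2 = 1.450000 - (-2.266885)·(1.450000 - 3.060000)/(-2.266885 - (14.797557)) = 1.663877; f(u_2) = -1.250261
u_3 = 1.663877 - (-1.250261)·(1.663877 - 1.450000)/(-1.250261 - (-2.266885)) = 1.926906; f(u_3) = 0.338224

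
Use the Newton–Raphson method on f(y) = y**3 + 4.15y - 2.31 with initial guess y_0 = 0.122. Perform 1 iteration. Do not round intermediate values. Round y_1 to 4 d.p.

f'(y) = 3y**2 + 4.15
y_0 = 0.122000: f = -1.801884, f' = 4.194652 → y_1 = 0.122000 - (-1.801884)/(4.194652) = 0.551567

0.5516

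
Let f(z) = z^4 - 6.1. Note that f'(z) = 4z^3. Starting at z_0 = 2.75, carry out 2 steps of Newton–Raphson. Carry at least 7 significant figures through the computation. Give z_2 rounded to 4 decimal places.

1.7584

Newton update: z ← z − f(z)/f'(z).
z_0 = 2.750000: f = 51.091406, f' = 83.187500 → z_1 = 2.750000 - (51.091406)/(83.187500) = 2.135828
z_1 = 2.135828: f = 14.709678, f' = 38.972567 → z_2 = 2.135828 - (14.709678)/(38.972567) = 1.758392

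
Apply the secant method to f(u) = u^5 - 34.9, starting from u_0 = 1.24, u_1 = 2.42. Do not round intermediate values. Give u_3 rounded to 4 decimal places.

1.9210

f(u_0) = -31.968375, f(u_1) = 48.099759
u_2 = 2.420000 - (48.099759)·(2.420000 - 1.240000)/(48.099759 - (-31.968375)) = 1.711132; f(u_2) = -20.230412
u_3 = 1.711132 - (-20.230412)·(1.711132 - 2.420000)/(-20.230412 - (48.099759)) = 1.921006; f(u_3) = -8.739668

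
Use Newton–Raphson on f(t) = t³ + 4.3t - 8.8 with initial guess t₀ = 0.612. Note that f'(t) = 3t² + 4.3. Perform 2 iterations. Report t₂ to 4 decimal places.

1.4376

Newton update: t ← t − f(t)/f'(t).
t_0 = 0.612000: f = -5.939179, f' = 5.423632 → t_1 = 0.612000 - (-5.939179)/(5.423632) = 1.707056
t_1 = 1.707056: f = 3.514767, f' = 13.042117 → t_2 = 1.707056 - (3.514767)/(13.042117) = 1.437562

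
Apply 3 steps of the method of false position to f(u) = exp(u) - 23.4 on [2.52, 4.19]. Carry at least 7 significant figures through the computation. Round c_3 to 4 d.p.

False-position update: c = (a·f(b) − b·f(a))/(f(b) − f(a)); replace the endpoint whose sign matches f(c).
f(2.520000) = -10.971403, f(4.190000) = 42.622791
step 1: c = 2.861870, f(c) = -5.905791 < 0 → new bracket [2.861870, 4.190000]
step 2: c = 3.023500, f(c) = -2.836872 < 0 → new bracket [3.023500, 4.190000]
step 3: c = 3.096294, f(c) = -1.284161 < 0 → new bracket [3.096294, 4.190000]

3.0963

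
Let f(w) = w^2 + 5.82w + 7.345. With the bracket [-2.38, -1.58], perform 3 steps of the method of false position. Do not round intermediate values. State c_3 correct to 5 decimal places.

f(-2.380000) = -0.842200, f(-1.580000) = 0.645800
step 1: c = -1.927204, f(c) = -0.157213 < 0 → new bracket [-1.927204, -1.580000]
step 2: c = -1.859229, f(c) = -0.018981 < 0 → new bracket [-1.859229, -1.580000]
step 3: c = -1.851257, f(c) = -0.002163 < 0 → new bracket [-1.851257, -1.580000]

-1.85126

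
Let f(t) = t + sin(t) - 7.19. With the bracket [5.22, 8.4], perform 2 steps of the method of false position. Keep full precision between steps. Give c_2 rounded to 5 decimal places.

f(5.220000) = -2.843908, f(8.400000) = 2.064599
step 1: c = 7.062440, f(c) = 0.575189 > 0 → new bracket [5.220000, 7.062440]
step 2: c = 6.752489, f(c) = 0.014755 > 0 → new bracket [5.220000, 6.752489]

6.75249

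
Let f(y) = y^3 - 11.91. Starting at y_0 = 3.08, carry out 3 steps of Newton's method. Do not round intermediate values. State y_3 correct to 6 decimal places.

Newton update: y ← y − f(y)/f'(y).
f'(y) = 3y^2
y_0 = 3.080000: f = 17.308112, f' = 28.459200 → y_1 = 3.080000 - (17.308112)/(28.459200) = 2.471827
y_1 = 2.471827: f = 3.192690, f' = 18.329789 → y_2 = 2.471827 - (3.192690)/(18.329789) = 2.297647
y_2 = 2.297647: f = 0.219692, f' = 15.837542 → y_3 = 2.297647 - (0.219692)/(15.837542) = 2.283775

2.283775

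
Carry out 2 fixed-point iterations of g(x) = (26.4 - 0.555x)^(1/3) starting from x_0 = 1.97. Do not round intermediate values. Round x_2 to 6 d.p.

x_1 = g(1.970000) = 2.935925
x_2 = g(2.935925) = 2.915045

2.915045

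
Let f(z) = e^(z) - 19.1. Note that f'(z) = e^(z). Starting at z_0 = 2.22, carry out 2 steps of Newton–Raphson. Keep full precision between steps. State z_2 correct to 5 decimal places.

z_0 = 2.220000: f = -9.892669, f' = 9.207331 → z_1 = 2.220000 - (-9.892669)/(9.207331) = 3.294434
z_1 = 3.294434: f = 7.862149, f' = 26.962149 → z_2 = 3.294434 - (7.862149)/(26.962149) = 3.002834

3.00283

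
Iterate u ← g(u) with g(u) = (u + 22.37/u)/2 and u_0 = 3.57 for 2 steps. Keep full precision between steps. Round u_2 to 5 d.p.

u_1 = g(3.570000) = 4.918053
u_2 = g(4.918053) = 4.733300

4.73330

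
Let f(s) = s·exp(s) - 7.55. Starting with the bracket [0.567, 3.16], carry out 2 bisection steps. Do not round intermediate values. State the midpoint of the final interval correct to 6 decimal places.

f(0.567000) = -6.550396, f(3.160000) = 66.933083 (opposite signs)
step 1: m = 1.863500, f(m) = 4.462604 > 0 → root in [0.567000, 1.863500]
step 2: m = 1.215250, f(m) = -3.453226 < 0 → root in [1.215250, 1.863500]
Midpoint of [1.215250, 1.863500] = 1.539375

1.539375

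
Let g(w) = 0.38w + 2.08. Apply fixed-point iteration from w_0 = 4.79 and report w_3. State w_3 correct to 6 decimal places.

3.433589

w_1 = g(4.790000) = 3.900200
w_2 = g(3.900200) = 3.562076
w_3 = g(3.562076) = 3.433589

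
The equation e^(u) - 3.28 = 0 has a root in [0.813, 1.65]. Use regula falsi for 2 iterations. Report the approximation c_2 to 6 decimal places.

f(0.813000) = -1.025338, f(1.650000) = 1.926980
step 1: c = 1.103690, f(c) = -0.264729 < 0 → new bracket [1.103690, 1.650000]
step 2: c = 1.169677, f(c) = -0.059049 < 0 → new bracket [1.169677, 1.650000]

1.169677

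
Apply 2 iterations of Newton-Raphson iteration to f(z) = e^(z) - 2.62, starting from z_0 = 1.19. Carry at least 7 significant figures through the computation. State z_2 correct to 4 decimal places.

0.9635

f'(z) = e^(z)
z_0 = 1.190000: f = 0.667081, f' = 3.287081 → z_1 = 1.190000 - (0.667081)/(3.287081) = 0.987060
z_1 = 0.987060: f = 0.063333, f' = 2.683333 → z_2 = 0.987060 - (0.063333)/(2.683333) = 0.963457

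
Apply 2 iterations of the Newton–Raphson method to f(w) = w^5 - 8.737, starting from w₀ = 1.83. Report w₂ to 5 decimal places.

1.54967

f'(w) = 5w⁴
w_0 = 1.830000: f = 11.786690, f' = 56.075656 → w_1 = 1.830000 - (11.786690)/(56.075656) = 1.619807
w_1 = 1.619807: f = 2.414078, f' = 34.421000 → w_2 = 1.619807 - (2.414078)/(34.421000) = 1.549673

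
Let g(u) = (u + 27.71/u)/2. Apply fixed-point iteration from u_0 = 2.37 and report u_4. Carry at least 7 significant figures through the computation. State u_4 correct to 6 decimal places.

u_1 = g(2.370000) = 7.030992
u_2 = g(7.030992) = 5.486057
u_3 = g(5.486057) = 5.268522
u_4 = g(5.268522) = 5.264031

5.264031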